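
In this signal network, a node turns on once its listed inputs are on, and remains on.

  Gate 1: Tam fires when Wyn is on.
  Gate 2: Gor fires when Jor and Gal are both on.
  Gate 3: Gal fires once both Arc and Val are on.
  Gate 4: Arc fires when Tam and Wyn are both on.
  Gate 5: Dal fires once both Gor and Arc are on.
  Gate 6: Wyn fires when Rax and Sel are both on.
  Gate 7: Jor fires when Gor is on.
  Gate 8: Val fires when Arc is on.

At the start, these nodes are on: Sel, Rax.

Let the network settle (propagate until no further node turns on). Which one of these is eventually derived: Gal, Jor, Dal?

Gate 6: Rax and Sel on → Wyn on.
Wyn is on, so Tam fires (Gate 1).
Gate 4: Tam and Wyn on → Arc on.
Arc is on, so Val fires (Gate 8).
Gate 3: Arc and Val on → Gal on.
Jor would need Gor (Gate 7), but Gor never turns on. Dal would need Gor and Arc (Gate 5), but Gor never turns on.

Gal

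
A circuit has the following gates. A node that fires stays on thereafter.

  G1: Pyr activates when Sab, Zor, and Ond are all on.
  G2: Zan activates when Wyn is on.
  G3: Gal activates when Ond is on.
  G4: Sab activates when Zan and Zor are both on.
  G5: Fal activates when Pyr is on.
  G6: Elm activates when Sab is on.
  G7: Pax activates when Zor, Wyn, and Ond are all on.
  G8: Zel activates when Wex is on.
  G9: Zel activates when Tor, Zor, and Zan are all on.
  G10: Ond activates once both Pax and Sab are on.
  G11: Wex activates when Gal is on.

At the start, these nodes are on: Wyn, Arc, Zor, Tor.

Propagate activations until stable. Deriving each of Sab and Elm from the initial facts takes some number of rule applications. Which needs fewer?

Sab

Sab: G2: Wyn on → Zan on. Zan and Zor are on, so Sab activates (G4). [2 rule applications]
Elm: Wyn is on, so Zan activates (G2). G4: Zan and Zor on → Sab on. Sab is on, so Elm activates (G6). [3 rule applications]
Sab needs fewer.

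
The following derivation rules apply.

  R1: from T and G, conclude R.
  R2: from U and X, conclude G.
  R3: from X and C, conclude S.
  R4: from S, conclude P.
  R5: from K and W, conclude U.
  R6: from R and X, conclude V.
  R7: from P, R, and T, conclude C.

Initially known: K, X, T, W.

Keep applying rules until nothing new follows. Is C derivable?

C would need P, R, and T (R7), but P is never established.

No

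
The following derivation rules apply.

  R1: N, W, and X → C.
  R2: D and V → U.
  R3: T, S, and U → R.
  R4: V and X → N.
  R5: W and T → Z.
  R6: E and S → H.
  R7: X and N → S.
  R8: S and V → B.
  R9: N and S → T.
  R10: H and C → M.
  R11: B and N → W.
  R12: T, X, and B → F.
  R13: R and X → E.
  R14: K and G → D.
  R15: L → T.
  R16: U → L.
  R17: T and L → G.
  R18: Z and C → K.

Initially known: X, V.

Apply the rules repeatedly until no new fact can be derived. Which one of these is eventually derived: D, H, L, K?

K

From V and X, R4 gives N.
From X and N, R7 gives S.
From S and V, R8 gives B.
N and S hold, so T follows (R9).
From B and N, R11 gives W.
W and T hold, so Z follows (R5).
N, W, and X hold, so C follows (R1).
From Z and C, R18 gives K.
D would need K and G (R14), but G is never established. L would need U (R16), but U is never established. H would need E and S (R6), but E is never established.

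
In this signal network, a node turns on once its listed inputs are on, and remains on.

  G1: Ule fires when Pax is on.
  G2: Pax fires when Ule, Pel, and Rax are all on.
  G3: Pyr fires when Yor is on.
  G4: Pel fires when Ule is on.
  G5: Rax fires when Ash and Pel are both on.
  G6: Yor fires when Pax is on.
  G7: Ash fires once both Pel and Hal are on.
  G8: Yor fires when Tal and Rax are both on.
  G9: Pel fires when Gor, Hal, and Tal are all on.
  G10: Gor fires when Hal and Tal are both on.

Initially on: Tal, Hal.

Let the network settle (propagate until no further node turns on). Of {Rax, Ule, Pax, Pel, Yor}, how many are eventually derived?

3

G10: Hal and Tal on → Gor on.
G9: Gor, Hal, and Tal on → Pel on.
G7: Pel and Hal on → Ash on.
Ash and Pel are on, so Rax fires (G5).
Tal and Rax are on, so Yor fires (G8).
Rax: reached.
Ule would need Pax (G1), but Pax never turns on.
Pax would need Ule, Pel, and Rax (G2), but Ule never turns on.
Pel: reached.
Yor: reached.
Reached: Rax, Pel, and Yor — 3 of the 5.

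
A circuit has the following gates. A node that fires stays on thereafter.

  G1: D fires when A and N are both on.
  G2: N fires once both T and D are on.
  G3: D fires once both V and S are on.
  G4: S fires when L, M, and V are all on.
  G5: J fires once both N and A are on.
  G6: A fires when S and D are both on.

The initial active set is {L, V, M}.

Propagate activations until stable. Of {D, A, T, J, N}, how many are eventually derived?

2

G4: L, M, and V on → S on.
V and S are on, so D fires (G3).
G6: S and D on → A on.
D: reached.
A: reached.
No rule produces T, and it is not given.
J would need N and A (G5), but N never turns on.
N would need T and D (G2), but T never turns on.
Reached: D and A — 2 of the 5.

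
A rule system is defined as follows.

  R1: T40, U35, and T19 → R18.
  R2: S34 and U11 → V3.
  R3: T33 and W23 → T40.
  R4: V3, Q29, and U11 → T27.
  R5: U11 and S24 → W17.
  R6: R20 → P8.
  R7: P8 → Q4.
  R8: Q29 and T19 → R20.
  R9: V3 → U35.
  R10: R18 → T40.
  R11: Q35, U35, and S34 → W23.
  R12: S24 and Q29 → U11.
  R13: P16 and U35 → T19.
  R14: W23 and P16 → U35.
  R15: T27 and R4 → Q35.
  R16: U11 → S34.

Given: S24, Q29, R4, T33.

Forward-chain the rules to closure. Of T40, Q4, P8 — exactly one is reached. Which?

From S24 and Q29, R12 gives U11.
From U11, R16 gives S34.
S34 and U11 hold, so V3 follows (R2).
V3, Q29, and U11 hold, so T27 follows (R4).
V3 holds, so U35 follows (R9).
T27 and R4 hold, so Q35 follows (R15).
Q35, U35, and S34 hold, so W23 follows (R11).
From T33 and W23, R3 gives T40.
P8 would need R20 (R6), but R20 is never established. Q4 would need P8 (R7), but P8 is never established.

T40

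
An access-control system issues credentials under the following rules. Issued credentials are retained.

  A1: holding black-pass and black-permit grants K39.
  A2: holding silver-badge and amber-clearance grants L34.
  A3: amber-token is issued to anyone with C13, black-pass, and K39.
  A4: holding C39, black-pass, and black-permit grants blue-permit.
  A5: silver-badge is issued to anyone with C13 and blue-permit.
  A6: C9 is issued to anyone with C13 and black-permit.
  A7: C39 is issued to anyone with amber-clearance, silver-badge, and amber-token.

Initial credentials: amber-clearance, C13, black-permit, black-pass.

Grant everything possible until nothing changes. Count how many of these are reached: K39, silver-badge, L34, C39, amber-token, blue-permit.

Holding black-pass and black-permit grants K39 (A1).
Holding C13, black-pass, and K39 grants amber-token (A3).
K39: reached.
silver-badge would need C13 and blue-permit (A5), but blue-permit is never granted.
L34 would need silver-badge and amber-clearance (A2), but silver-badge is never granted.
C39 would need amber-clearance, silver-badge, and amber-token (A7), but silver-badge is never granted.
amber-token: reached.
blue-permit would need C39, black-pass, and black-permit (A4), but C39 is never granted.
Reached: K39 and amber-token — 2 of the 6.

2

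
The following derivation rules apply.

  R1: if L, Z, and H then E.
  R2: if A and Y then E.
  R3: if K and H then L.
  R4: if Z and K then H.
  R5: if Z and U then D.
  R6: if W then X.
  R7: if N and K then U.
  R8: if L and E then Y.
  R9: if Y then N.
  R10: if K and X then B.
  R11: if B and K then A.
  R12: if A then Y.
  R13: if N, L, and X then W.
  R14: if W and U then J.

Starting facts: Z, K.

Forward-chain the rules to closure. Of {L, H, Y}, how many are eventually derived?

3

Z and K hold, so H follows (R4).
From K and H, R3 gives L.
L, Z, and H hold, so E follows (R1).
From L and E, R8 gives Y.
L: reached.
H: reached.
Y: reached.
All 3 are reached.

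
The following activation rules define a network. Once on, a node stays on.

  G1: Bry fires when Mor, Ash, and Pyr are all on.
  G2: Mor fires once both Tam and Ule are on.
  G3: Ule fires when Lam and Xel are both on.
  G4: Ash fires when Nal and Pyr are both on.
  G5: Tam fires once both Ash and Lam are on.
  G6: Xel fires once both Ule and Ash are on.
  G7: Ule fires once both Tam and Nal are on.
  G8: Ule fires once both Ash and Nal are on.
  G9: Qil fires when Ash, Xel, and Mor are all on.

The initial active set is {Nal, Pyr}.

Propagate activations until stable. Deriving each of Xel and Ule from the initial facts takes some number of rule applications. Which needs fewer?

Ule

Ule: Nal and Pyr are on, so Ash fires (G4). Ash and Nal are on, so Ule fires (G8). [2 rule applications]
Xel: G4: Nal and Pyr on → Ash on. Ash and Nal are on, so Ule fires (G8). Ule and Ash are on, so Xel fires (G6). [3 rule applications]
Ule needs fewer.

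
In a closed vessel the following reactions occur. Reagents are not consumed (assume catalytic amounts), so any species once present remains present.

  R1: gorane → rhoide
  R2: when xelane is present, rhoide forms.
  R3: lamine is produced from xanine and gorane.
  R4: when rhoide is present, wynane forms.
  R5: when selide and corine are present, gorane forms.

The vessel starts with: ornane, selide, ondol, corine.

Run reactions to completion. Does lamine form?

lamine would need xanine and gorane (R3), but xanine never forms.

No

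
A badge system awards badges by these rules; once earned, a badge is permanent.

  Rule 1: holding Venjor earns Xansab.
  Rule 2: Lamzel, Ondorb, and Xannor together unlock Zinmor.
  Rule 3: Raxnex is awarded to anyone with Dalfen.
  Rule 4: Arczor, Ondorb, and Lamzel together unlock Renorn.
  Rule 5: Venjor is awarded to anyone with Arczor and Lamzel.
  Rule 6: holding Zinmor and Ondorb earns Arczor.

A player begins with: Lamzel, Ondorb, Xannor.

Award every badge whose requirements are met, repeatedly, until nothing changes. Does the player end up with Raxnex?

No

Raxnex would need Dalfen (Rule 3), but Dalfen is never earned.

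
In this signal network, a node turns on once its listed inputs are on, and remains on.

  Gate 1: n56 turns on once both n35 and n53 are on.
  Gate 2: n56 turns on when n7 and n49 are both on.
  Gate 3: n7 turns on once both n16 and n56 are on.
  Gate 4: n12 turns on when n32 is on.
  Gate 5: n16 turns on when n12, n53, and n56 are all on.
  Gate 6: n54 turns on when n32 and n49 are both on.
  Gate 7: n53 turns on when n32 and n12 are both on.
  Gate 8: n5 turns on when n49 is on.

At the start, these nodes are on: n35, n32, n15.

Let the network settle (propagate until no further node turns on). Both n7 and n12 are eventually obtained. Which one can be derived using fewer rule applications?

n12: n32 is on, so n12 turns on (Gate 4). [1 rule application]
n7: Gate 4: n32 on → n12 on. Gate 7: n32 and n12 on → n53 on. n35 and n53 are on, so n56 turns on (Gate 1). Gate 5: n12, n53, and n56 on → n16 on. n16 and n56 are on, so n7 turns on (Gate 3). [5 rule applications]
n12 needs fewer.

n12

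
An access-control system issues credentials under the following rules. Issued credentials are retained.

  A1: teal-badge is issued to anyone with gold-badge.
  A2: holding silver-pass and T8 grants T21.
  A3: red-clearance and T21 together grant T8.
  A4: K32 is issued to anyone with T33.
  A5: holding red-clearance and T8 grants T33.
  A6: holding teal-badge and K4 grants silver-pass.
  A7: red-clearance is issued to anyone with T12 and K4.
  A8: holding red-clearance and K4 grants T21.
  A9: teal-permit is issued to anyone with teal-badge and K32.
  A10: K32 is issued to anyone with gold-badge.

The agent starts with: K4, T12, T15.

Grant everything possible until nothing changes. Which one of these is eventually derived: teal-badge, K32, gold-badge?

Holding T12 and K4 grants red-clearance (A7).
Holding red-clearance and K4 grants T21 (A8).
Holding red-clearance and T21 grants T8 (A3).
Holding red-clearance and T8 grants T33 (A5).
Holding T33 grants K32 (A4).
No rule produces gold-badge, and it is not given. teal-badge would need gold-badge (A1), but gold-badge is never granted.

K32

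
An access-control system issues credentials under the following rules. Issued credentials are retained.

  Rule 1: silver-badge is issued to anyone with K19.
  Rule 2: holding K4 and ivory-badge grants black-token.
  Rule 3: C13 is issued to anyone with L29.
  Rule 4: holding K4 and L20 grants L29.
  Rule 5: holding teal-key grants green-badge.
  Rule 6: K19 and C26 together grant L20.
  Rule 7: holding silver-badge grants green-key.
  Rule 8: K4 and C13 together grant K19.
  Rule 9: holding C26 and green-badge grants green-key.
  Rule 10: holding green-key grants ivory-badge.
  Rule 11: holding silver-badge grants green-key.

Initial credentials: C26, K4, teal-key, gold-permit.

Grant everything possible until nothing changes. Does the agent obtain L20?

L20 would need K19 and C26 (Rule 6), but K19 is never granted.

No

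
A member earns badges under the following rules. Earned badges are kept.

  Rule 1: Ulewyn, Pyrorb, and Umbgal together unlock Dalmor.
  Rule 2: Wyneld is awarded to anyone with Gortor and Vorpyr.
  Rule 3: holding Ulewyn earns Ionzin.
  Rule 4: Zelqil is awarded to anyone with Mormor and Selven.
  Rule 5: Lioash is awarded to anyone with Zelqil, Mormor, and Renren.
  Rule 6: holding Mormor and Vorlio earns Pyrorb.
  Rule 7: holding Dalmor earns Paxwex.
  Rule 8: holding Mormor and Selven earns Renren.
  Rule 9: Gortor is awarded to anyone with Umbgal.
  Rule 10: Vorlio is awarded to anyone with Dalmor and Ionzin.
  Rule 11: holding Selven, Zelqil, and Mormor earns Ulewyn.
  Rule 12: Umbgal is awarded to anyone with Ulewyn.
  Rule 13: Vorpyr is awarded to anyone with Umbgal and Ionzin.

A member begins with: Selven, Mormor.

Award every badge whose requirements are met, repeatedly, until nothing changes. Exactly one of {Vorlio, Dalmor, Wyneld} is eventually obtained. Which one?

With Mormor and Selven, Zelqil is earned (Rule 4).
With Selven, Zelqil, and Mormor, Ulewyn is earned (Rule 11).
With Ulewyn, Umbgal is earned (Rule 12).
With Ulewyn, Ionzin is earned (Rule 3).
With Umbgal, Gortor is earned (Rule 9).
With Umbgal and Ionzin, Vorpyr is earned (Rule 13).
With Gortor and Vorpyr, Wyneld is earned (Rule 2).
Dalmor would need Ulewyn, Pyrorb, and Umbgal (Rule 1), but Pyrorb is never earned. Vorlio would need Dalmor and Ionzin (Rule 10), but Dalmor is never earned.

Wyneld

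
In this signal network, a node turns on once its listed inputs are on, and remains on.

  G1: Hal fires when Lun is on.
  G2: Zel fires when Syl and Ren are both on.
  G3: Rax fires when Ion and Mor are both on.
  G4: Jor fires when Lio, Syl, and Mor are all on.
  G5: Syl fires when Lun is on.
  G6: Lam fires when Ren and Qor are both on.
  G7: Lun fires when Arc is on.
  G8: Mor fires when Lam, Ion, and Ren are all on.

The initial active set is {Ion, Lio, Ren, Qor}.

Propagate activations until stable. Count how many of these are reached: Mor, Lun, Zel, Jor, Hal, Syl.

1

Ren and Qor are on, so Lam fires (G6).
Lam, Ion, and Ren are on, so Mor fires (G8).
Mor: reached.
Lun would need Arc (G7), but Arc never turns on.
Zel would need Syl and Ren (G2), but Syl never turns on.
Jor would need Lio, Syl, and Mor (G4), but Syl never turns on.
Hal would need Lun (G1), but Lun never turns on.
Syl would need Lun (G5), but Lun never turns on.
Reached: Mor — 1 of the 6.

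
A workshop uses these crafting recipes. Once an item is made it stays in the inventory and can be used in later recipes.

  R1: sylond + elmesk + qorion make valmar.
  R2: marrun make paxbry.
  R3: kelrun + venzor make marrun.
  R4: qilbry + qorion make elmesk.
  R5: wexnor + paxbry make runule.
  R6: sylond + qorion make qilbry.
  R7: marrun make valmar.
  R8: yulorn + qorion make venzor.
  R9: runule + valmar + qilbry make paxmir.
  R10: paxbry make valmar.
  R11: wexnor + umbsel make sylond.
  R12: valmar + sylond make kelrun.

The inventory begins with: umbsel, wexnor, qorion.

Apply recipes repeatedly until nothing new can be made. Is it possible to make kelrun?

Yes

Using R11, wexnor and umbsel make sylond.
sylond + qorion → qilbry (R6).
qilbry + qorion → elmesk (R4).
sylond + elmesk + qorion → valmar (R1).
Using R12, valmar and sylond make kelrun.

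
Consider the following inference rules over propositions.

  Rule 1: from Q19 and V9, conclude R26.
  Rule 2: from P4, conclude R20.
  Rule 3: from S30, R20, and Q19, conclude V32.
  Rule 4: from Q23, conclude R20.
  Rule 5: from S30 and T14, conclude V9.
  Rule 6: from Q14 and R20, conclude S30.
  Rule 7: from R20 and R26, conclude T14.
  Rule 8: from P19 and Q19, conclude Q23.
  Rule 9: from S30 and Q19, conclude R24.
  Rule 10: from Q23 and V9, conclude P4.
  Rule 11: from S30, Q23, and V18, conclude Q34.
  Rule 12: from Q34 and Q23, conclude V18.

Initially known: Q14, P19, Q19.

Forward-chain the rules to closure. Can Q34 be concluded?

No

Q34 would need S30, Q23, and V18 (Rule 11), but V18 is never established.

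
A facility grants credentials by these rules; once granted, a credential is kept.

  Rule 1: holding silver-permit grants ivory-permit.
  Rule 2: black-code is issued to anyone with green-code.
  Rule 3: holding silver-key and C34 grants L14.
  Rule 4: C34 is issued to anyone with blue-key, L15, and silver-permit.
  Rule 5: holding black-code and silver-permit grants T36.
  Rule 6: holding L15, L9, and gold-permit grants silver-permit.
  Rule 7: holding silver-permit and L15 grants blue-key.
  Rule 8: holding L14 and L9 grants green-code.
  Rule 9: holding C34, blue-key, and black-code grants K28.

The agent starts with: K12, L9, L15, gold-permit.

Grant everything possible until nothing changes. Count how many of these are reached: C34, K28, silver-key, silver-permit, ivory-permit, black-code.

Holding L15, L9, and gold-permit grants silver-permit (Rule 6).
Holding silver-permit grants ivory-permit (Rule 1).
Holding silver-permit and L15 grants blue-key (Rule 7).
Holding blue-key, L15, and silver-permit grants C34 (Rule 4).
C34: reached.
K28 would need C34, blue-key, and black-code (Rule 9), but black-code is never granted.
No rule produces silver-key, and it is not given.
silver-permit: reached.
ivory-permit: reached.
black-code would need green-code (Rule 2), but green-code is never granted.
Reached: C34, silver-permit, and ivory-permit — 3 of the 6.

3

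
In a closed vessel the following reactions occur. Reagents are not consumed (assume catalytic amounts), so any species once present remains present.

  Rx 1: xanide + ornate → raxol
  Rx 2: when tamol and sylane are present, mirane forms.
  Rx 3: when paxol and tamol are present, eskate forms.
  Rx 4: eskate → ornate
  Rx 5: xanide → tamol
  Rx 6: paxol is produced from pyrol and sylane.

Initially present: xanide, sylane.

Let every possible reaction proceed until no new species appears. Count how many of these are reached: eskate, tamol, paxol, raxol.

1

xanide present → tamol forms (Rx 5).
eskate would need paxol and tamol (Rx 3), but paxol never forms.
tamol: reached.
paxol would need pyrol and sylane (Rx 6), but pyrol never forms.
raxol would need xanide and ornate (Rx 1), but ornate never forms.
Reached: tamol — 1 of the 4.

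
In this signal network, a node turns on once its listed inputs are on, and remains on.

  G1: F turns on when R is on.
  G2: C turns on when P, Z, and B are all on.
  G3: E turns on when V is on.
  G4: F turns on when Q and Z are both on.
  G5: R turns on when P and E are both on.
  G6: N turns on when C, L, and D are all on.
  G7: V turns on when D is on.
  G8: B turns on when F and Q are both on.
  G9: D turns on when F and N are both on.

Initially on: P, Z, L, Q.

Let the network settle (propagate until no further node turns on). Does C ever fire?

Yes

Q and Z are on, so F turns on (G4).
G8: F and Q on → B on.
G2: P, Z, and B on → C on.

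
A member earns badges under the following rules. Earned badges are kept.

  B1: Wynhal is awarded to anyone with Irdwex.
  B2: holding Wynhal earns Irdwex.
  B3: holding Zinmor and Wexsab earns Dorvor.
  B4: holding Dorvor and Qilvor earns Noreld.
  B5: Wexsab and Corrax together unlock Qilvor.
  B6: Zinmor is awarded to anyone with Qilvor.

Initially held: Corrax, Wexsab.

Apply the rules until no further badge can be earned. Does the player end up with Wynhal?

No

Wynhal would need Irdwex (B1), but Irdwex is never earned.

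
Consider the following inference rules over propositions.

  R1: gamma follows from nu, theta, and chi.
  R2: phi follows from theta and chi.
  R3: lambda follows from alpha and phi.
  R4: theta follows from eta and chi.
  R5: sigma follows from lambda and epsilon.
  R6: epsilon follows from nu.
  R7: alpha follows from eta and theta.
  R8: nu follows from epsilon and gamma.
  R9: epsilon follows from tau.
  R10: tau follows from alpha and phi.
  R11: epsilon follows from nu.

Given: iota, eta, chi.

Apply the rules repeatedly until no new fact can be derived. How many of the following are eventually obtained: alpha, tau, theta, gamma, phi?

4

From eta and chi, R4 gives theta.
eta and theta hold, so alpha follows (R7).
From theta and chi, R2 gives phi.
alpha and phi hold, so tau follows (R10).
alpha: reached.
tau: reached.
theta: reached.
gamma would need nu, theta, and chi (R1), but nu is never established.
phi: reached.
Reached: alpha, tau, theta, and phi — 4 of the 5.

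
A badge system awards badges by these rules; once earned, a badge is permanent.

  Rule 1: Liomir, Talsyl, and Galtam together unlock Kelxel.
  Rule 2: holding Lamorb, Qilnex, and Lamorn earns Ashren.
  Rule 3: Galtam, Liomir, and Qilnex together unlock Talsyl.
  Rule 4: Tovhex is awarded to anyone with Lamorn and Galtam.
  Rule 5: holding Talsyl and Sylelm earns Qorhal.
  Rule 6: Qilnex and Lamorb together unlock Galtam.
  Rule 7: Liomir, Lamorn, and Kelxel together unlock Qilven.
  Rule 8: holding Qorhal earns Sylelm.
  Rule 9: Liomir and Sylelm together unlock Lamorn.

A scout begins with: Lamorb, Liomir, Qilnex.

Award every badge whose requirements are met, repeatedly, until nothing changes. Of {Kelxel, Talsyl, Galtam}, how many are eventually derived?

3

With Qilnex and Lamorb, Galtam is earned (Rule 6).
With Galtam, Liomir, and Qilnex, Talsyl is earned (Rule 3).
With Liomir, Talsyl, and Galtam, Kelxel is earned (Rule 1).
Kelxel: reached.
Talsyl: reached.
Galtam: reached.
All 3 are reached.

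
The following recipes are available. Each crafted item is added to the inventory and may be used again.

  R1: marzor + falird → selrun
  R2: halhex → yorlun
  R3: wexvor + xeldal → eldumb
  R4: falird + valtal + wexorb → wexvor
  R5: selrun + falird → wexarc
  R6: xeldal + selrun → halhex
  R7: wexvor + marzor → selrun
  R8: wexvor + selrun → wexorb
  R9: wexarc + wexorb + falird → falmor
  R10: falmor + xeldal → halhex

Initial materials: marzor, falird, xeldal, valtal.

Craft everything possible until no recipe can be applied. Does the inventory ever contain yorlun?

Using R1, marzor and falird make selrun.
Using R6, xeldal and selrun make halhex.
Using R2, halhex makes yorlun.

Yes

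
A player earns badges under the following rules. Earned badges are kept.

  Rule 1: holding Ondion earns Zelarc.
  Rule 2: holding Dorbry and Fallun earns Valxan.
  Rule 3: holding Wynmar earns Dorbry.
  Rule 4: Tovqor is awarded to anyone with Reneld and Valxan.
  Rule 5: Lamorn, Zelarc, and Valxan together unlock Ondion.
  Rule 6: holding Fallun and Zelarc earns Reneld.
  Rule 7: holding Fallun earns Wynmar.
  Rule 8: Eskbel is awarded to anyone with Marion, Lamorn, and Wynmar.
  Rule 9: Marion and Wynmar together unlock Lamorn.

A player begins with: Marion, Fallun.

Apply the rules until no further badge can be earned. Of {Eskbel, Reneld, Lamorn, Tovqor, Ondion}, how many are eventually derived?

2

With Fallun, Wynmar is earned (Rule 7).
With Marion and Wynmar, Lamorn is earned (Rule 9).
With Marion, Lamorn, and Wynmar, Eskbel is earned (Rule 8).
Eskbel: reached.
Reneld would need Fallun and Zelarc (Rule 6), but Zelarc is never earned.
Lamorn: reached.
Tovqor would need Reneld and Valxan (Rule 4), but Reneld is never earned.
Ondion would need Lamorn, Zelarc, and Valxan (Rule 5), but Zelarc is never earned.
Reached: Eskbel and Lamorn — 2 of the 5.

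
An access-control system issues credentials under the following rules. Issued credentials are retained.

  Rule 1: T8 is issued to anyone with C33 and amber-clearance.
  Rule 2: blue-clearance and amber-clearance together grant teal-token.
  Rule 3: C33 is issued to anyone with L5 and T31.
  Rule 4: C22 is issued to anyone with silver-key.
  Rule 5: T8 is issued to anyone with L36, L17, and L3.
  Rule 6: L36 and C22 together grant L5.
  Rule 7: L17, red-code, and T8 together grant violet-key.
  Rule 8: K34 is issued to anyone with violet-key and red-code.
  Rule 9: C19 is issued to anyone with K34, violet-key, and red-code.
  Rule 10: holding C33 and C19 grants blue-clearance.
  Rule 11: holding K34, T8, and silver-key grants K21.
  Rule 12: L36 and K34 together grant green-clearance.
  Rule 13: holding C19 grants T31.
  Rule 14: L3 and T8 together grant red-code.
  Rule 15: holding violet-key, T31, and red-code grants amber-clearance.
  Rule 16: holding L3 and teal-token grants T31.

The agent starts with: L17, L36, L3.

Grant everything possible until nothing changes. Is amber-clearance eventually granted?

Holding L36, L17, and L3 grants T8 (Rule 5).
Holding L3 and T8 grants red-code (Rule 14).
Holding L17, red-code, and T8 grants violet-key (Rule 7).
Holding violet-key and red-code grants K34 (Rule 8).
Holding K34, violet-key, and red-code grants C19 (Rule 9).
Holding C19 grants T31 (Rule 13).
Holding violet-key, T31, and red-code grants amber-clearance (Rule 15).

Yes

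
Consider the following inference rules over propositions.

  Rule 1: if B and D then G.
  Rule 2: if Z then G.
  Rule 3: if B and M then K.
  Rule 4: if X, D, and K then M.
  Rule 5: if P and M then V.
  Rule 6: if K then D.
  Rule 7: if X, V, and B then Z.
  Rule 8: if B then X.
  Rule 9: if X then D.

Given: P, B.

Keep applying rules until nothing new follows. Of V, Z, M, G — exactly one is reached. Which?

G

B holds, so X follows (Rule 8).
From X, Rule 9 gives D.
From B and D, Rule 1 gives G.
Z would need X, V, and B (Rule 7), but V is never established. V would need P and M (Rule 5), but M is never established. M would need X, D, and K (Rule 4), but K is never established.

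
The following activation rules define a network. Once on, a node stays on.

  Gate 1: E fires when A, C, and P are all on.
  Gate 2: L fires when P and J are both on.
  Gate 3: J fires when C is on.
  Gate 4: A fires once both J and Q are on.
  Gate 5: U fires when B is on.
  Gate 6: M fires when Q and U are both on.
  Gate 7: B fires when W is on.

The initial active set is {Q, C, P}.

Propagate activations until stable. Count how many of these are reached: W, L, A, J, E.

4

Gate 3: C on → J on.
Gate 2: P and J on → L on.
Gate 4: J and Q on → A on.
A, C, and P are on, so E fires (Gate 1).
No rule produces W, and it is not given.
L: reached.
A: reached.
J: reached.
E: reached.
Reached: L, A, J, and E — 4 of the 5.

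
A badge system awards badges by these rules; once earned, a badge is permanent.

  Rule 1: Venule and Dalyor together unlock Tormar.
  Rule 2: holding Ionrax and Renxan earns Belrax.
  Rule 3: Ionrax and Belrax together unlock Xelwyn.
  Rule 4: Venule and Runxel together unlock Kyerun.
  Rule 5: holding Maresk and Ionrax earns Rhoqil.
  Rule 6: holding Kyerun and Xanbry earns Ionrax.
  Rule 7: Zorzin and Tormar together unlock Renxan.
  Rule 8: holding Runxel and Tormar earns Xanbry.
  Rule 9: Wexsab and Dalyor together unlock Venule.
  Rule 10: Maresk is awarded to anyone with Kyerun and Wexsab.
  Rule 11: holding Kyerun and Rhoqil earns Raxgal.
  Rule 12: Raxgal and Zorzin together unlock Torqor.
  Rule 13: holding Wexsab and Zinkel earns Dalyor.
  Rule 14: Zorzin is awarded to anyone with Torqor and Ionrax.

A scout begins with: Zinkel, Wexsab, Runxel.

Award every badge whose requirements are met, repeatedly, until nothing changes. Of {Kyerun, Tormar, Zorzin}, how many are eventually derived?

With Wexsab and Zinkel, Dalyor is earned (Rule 13).
With Wexsab and Dalyor, Venule is earned (Rule 9).
With Venule and Dalyor, Tormar is earned (Rule 1).
With Venule and Runxel, Kyerun is earned (Rule 4).
Kyerun: reached.
Tormar: reached.
Zorzin would need Torqor and Ionrax (Rule 14), but Torqor is never earned.
Reached: Kyerun and Tormar — 2 of the 3.

2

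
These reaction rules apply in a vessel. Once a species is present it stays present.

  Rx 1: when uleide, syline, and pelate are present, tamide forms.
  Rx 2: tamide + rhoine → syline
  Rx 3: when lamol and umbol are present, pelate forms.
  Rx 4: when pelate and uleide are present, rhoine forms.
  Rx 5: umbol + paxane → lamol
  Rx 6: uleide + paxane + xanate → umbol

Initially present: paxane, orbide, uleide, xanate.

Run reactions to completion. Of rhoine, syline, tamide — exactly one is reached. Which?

uleide, paxane, and xanate present → umbol forms (Rx 6).
umbol and paxane present → lamol forms (Rx 5).
lamol and umbol present → pelate forms (Rx 3).
pelate and uleide present → rhoine forms (Rx 4).
syline would need tamide and rhoine (Rx 2), but tamide never forms. tamide would need uleide, syline, and pelate (Rx 1), but syline never forms.

rhoine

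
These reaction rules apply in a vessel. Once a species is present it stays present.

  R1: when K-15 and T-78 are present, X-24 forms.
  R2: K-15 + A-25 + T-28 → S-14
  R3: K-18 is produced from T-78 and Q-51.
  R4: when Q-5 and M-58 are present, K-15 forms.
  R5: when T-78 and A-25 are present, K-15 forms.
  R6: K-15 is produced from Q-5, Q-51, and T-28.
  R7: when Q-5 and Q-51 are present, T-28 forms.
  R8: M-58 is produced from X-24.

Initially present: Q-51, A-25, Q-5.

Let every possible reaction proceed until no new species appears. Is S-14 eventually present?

Yes

Q-5 and Q-51 present → T-28 forms (R7).
Q-5, Q-51, and T-28 present → K-15 forms (R6).
K-15, A-25, and T-28 present → S-14 forms (R2).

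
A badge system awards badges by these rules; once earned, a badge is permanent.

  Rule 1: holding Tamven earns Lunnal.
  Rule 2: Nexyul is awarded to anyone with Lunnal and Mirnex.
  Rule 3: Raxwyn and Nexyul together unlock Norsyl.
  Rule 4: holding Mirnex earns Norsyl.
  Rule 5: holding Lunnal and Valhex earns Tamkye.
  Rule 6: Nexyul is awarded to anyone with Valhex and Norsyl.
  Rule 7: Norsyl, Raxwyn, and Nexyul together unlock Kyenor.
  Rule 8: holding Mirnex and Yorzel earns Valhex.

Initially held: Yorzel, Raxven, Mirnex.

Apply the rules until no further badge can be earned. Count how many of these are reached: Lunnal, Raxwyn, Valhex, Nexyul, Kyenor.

With Mirnex, Norsyl is earned (Rule 4).
With Mirnex and Yorzel, Valhex is earned (Rule 8).
With Valhex and Norsyl, Nexyul is earned (Rule 6).
Lunnal would need Tamven (Rule 1), but Tamven is never earned.
No rule produces Raxwyn, and it is not given.
Valhex: reached.
Nexyul: reached.
Kyenor would need Norsyl, Raxwyn, and Nexyul (Rule 7), but Raxwyn is never earned.
Reached: Valhex and Nexyul — 2 of the 5.

2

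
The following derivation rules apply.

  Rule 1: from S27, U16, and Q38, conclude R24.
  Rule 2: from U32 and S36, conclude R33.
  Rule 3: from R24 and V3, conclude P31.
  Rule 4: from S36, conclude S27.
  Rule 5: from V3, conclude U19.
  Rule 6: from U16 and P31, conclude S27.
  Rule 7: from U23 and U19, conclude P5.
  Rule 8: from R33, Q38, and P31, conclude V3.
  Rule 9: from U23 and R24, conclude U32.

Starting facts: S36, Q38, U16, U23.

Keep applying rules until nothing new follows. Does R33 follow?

From S36, Rule 4 gives S27.
S27, U16, and Q38 hold, so R24 follows (Rule 1).
From U23 and R24, Rule 9 gives U32.
From U32 and S36, Rule 2 gives R33.

Yes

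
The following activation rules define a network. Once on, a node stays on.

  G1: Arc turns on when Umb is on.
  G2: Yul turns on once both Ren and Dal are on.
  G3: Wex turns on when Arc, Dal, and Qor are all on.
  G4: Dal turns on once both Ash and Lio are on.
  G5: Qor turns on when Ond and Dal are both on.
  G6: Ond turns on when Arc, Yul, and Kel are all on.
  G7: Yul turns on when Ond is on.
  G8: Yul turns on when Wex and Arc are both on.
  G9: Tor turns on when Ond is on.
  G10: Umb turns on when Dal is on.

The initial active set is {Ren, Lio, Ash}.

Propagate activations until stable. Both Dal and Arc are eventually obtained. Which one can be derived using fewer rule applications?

Dal: G4: Ash and Lio on → Dal on. [1 rule application]
Arc: G4: Ash and Lio on → Dal on. G10: Dal on → Umb on. Umb is on, so Arc turns on (G1). [3 rule applications]
Dal needs fewer.

Dal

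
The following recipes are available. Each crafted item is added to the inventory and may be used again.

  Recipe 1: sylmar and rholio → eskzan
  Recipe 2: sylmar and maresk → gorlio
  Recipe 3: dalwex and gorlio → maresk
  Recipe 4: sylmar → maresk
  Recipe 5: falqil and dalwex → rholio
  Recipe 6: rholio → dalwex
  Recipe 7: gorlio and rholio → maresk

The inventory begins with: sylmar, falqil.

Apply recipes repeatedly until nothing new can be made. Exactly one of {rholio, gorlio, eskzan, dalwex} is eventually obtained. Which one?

sylmar → maresk (Recipe 4).
Using Recipe 2, sylmar and maresk make gorlio.
rholio would need falqil and dalwex (Recipe 5), but dalwex is never obtained. dalwex would need rholio (Recipe 6), but rholio is never obtained. eskzan would need sylmar and rholio (Recipe 1), but rholio is never obtained.

gorlio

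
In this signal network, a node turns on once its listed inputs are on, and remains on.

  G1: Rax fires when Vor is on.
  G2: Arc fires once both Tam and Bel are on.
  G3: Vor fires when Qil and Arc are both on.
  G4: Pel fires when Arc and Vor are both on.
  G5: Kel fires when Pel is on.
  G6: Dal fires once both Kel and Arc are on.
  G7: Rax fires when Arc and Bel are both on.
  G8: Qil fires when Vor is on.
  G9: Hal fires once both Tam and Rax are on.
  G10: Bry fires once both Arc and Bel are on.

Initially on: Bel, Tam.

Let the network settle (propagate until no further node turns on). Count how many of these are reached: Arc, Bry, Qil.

G2: Tam and Bel on → Arc on.
Arc and Bel are on, so Bry fires (G10).
Arc: reached.
Bry: reached.
Qil would need Vor (G8), but Vor never turns on.
Reached: Arc and Bry — 2 of the 3.

2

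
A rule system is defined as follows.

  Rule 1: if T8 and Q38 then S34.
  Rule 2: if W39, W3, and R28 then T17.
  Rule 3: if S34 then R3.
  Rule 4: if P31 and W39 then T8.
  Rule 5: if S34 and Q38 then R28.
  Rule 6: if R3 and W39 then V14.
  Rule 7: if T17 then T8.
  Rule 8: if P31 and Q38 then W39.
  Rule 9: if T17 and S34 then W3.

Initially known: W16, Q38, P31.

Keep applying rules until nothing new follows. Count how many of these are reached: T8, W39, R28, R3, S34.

From P31 and Q38, Rule 8 gives W39.
P31 and W39 hold, so T8 follows (Rule 4).
T8 and Q38 hold, so S34 follows (Rule 1).
S34 and Q38 hold, so R28 follows (Rule 5).
From S34, Rule 3 gives R3.
T8: reached.
W39: reached.
R28: reached.
R3: reached.
S34: reached.
All 5 are reached.

5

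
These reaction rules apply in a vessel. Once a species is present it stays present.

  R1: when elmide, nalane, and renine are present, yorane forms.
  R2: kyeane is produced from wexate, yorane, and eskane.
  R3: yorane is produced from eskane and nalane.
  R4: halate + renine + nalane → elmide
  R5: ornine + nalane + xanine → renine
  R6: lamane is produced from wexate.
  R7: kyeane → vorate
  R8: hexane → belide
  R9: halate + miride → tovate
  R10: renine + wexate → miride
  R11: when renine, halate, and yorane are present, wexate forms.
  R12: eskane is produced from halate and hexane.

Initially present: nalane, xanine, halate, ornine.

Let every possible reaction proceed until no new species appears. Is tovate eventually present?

Yes

ornine, nalane, and xanine present → renine forms (R5).
halate, renine, and nalane present → elmide forms (R4).
elmide, nalane, and renine present → yorane forms (R1).
renine, halate, and yorane present → wexate forms (R11).
renine and wexate present → miride forms (R10).
halate and miride present → tovate forms (R9).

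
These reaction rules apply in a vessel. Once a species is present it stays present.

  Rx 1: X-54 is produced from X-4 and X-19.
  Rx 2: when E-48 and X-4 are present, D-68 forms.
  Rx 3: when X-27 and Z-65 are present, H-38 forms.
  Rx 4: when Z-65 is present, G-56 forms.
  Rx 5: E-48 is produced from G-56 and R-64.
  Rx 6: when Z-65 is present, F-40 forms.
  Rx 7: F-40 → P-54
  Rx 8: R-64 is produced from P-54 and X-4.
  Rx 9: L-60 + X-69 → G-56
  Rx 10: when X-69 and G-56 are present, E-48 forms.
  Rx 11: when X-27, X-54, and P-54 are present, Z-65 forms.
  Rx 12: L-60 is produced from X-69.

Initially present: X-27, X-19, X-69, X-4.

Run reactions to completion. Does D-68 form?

Yes

X-69 present → L-60 forms (Rx 12).
L-60 and X-69 present → G-56 forms (Rx 9).
X-69 and G-56 present → E-48 forms (Rx 10).
E-48 and X-4 present → D-68 forms (Rx 2).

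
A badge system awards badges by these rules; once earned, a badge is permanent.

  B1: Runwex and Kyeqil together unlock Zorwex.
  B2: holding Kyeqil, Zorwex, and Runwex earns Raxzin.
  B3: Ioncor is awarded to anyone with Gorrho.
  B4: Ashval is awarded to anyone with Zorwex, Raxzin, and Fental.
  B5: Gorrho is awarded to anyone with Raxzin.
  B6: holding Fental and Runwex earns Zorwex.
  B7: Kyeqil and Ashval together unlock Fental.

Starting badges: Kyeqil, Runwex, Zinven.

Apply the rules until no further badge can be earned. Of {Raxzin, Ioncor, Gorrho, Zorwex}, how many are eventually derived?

4

With Runwex and Kyeqil, Zorwex is earned (B1).
With Kyeqil, Zorwex, and Runwex, Raxzin is earned (B2).
With Raxzin, Gorrho is earned (B5).
With Gorrho, Ioncor is earned (B3).
Raxzin: reached.
Ioncor: reached.
Gorrho: reached.
Zorwex: reached.
All 4 are reached.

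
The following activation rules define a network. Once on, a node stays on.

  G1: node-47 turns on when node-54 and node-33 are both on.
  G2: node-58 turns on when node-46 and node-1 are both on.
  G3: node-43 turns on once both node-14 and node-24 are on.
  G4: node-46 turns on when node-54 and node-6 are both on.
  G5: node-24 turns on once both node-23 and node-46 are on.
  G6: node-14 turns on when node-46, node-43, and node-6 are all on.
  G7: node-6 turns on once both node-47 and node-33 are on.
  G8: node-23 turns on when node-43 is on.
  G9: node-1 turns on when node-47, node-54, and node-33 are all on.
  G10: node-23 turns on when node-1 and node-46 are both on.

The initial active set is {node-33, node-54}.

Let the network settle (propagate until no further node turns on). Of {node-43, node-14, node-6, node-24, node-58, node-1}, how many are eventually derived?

4

node-54 and node-33 are on, so node-47 turns on (G1).
G9: node-47, node-54, and node-33 on → node-1 on.
node-47 and node-33 are on, so node-6 turns on (G7).
G4: node-54 and node-6 on → node-46 on.
node-46 and node-1 are on, so node-58 turns on (G2).
node-1 and node-46 are on, so node-23 turns on (G10).
node-23 and node-46 are on, so node-24 turns on (G5).
node-43 would need node-14 and node-24 (G3), but node-14 never turns on.
node-14 would need node-46, node-43, and node-6 (G6), but node-43 never turns on.
node-6: reached.
node-24: reached.
node-58: reached.
node-1: reached.
Reached: node-6, node-24, node-58, and node-1 — 4 of the 6.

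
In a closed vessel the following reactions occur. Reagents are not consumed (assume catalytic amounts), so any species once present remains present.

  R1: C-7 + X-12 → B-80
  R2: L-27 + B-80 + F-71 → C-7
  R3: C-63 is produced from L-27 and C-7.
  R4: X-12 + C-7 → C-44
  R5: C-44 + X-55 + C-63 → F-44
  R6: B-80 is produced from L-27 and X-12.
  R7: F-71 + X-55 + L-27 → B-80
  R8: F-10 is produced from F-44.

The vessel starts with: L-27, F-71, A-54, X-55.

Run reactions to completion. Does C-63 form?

Yes

F-71, X-55, and L-27 present → B-80 forms (R7).
L-27, B-80, and F-71 present → C-7 forms (R2).
L-27 and C-7 present → C-63 forms (R3).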